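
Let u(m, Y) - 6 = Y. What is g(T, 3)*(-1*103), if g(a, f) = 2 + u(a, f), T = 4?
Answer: -1133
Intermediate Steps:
u(m, Y) = 6 + Y
g(a, f) = 8 + f (g(a, f) = 2 + (6 + f) = 8 + f)
g(T, 3)*(-1*103) = (8 + 3)*(-1*103) = 11*(-103) = -1133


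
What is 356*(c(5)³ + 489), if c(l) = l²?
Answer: 5736584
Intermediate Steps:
356*(c(5)³ + 489) = 356*((5²)³ + 489) = 356*(25³ + 489) = 356*(15625 + 489) = 356*16114 = 5736584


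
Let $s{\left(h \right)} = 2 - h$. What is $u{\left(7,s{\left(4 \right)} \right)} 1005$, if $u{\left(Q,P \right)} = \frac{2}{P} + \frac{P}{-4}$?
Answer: $- \frac{1005}{2} \approx -502.5$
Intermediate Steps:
$u{\left(Q,P \right)} = \frac{2}{P} - \frac{P}{4}$ ($u{\left(Q,P \right)} = \frac{2}{P} + P \left(- \frac{1}{4}\right) = \frac{2}{P} - \frac{P}{4}$)
$u{\left(7,s{\left(4 \right)} \right)} 1005 = \left(\frac{2}{2 - 4} - \frac{2 - 4}{4}\right) 1005 = \left(\frac{2}{-2} - - \frac{1}{2}\right) 1005 = \left(2 \left(- \frac{1}{2}\right) + \frac{1}{2}\right) 1005 = \left(-1 + \frac{1}{2}\right) 1005 = \left(- \frac{1}{2}\right) 1005 = - \frac{1005}{2}$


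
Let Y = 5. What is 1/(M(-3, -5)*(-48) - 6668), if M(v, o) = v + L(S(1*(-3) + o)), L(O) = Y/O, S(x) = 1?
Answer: -1/6764 ≈ -0.00014784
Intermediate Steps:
L(O) = 5/O
M(v, o) = 5 + v (M(v, o) = v + 5/1 = v + 5*1 = v + 5 = 5 + v)
1/(M(-3, -5)*(-48) - 6668) = 1/((5 - 3)*(-48) - 6668) = 1/(2*(-48) - 6668) = 1/(-96 - 6668) = 1/(-6764) = -1/6764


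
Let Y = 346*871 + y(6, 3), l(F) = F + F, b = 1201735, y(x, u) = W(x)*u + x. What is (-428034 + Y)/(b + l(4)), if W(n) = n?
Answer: -126644/1201743 ≈ -0.10538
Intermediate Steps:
y(x, u) = x + u*x (y(x, u) = x*u + x = u*x + x = x + u*x)
l(F) = 2*F
Y = 301390 (Y = 346*871 + 6*(1 + 3) = 301366 + 6*4 = 301366 + 24 = 301390)
(-428034 + Y)/(b + l(4)) = (-428034 + 301390)/(1201735 + 2*4) = -126644/(1201735 + 8) = -126644/1201743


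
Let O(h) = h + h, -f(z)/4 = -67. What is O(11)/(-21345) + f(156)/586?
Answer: 2853784/6254085 ≈ 0.45631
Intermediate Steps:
f(z) = 268 (f(z) = -4*(-67) = 268)
O(h) = 2*h
O(11)/(-21345) + f(156)/586 = (2*11)/(-21345) + 268/586 = 22*(-1/21345) + 268*(1/586) = -22/21345 + 134/293 = 2853784/6254085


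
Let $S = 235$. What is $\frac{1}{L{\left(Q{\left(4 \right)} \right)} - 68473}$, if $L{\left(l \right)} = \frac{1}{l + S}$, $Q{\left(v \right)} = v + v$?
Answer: $- \frac{243}{16638938} \approx -1.4604 \cdot 10^{-5}$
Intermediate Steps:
$Q{\left(v \right)} = 2 v$
$L{\left(l \right)} = \frac{1}{235 + l}$ ($L{\left(l \right)} = \frac{1}{l + 235} = \frac{1}{235 + l}$)
$\frac{1}{L{\left(Q{\left(4 \right)} \right)} - 68473} = \frac{1}{\frac{1}{235 + 2 \cdot 4} - 68473} = \frac{1}{\frac{1}{235 + 8} - 68473} = \frac{1}{\frac{1}{243} - 68473} = \frac{1}{- \frac{16638938}{243}} = - \frac{243}{16638938}$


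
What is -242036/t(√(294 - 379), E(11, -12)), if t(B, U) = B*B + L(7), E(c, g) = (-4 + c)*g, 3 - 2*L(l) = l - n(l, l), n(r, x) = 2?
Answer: 121018/43 ≈ 2814.4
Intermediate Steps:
L(l) = 5/2 - l/2 (L(l) = 3/2 - (l - 1*2)/2 = 3/2 - (l - 2)/2 = 3/2 - (-2 + l)/2 = 3/2 + (1 - l/2) = 5/2 - l/2)
E(c, g) = g*(-4 + c)
t(B, U) = -1 + B² (t(B, U) = B*B + (5/2 - ½*7) = B² + (5/2 - 7/2) = B² - 1 = -1 + B²)
-242036/t(√(294 - 379), E(11, -12)) = -242036/(-1 + (√(294 - 379))²) = -242036/(-1 + (√(-85))²) = -242036/(-1 + (I*√85)²) = -242036/(-1 - 85) = -242036/(-86) = -242036*(-1/86) = 121018/43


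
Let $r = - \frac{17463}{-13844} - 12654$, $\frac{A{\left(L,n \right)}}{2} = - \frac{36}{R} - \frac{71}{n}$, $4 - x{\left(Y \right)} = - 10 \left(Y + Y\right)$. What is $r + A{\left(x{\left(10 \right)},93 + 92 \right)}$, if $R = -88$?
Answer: $- \frac{356458358023}{28172540} \approx -12653.0$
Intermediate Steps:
$x{\left(Y \right)} = 4 + 20 Y$ ($x{\left(Y \right)} = 4 - - 10 \left(Y + Y\right) = 4 - - 10 \cdot 2 Y = 4 - - 20 Y = 4 + 20 Y$)
$A{\left(L,n \right)} = \frac{9}{11} - \frac{142}{n}$ ($A{\left(L,n \right)} = 2 \left(- \frac{36}{-88} - \frac{71}{n}\right) = 2 \left(\left(-36\right) \left(- \frac{1}{88}\right) - \frac{71}{n}\right) = 2 \left(\frac{9}{22} - \frac{71}{n}\right) = \frac{9}{11} - \frac{142}{n}$)
$r = - \frac{175164513}{13844}$ ($r = \left(-17463\right) \left(- \frac{1}{13844}\right) - 12654 = \frac{17463}{13844} - 12654 = - \frac{175164513}{13844} \approx -12653.0$)
$r + A{\left(x{\left(10 \right)},93 + 92 \right)} = - \frac{175164513}{13844} + \left(\frac{9}{11} - \frac{142}{93 + 92}\right) = - \frac{175164513}{13844} + \left(\frac{9}{11} - \frac{142}{185}\right) = - \frac{175164513}{13844} + \frac{103}{2035} = - \frac{356458358023}{28172540}$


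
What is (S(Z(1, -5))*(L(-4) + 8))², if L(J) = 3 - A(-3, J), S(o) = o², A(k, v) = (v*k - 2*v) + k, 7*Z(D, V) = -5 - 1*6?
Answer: 527076/2401 ≈ 219.52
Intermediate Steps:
Z(D, V) = -11/7 (Z(D, V) = (-5 - 1*6)/7 = (-5 - 6)/7 = (⅐)*(-11) = -11/7)
A(k, v) = k - 2*v + k*v (A(k, v) = (k*v - 2*v) + k = (-2*v + k*v) + k = k - 2*v + k*v)
L(J) = 6 + 5*J (L(J) = 3 - (-3 - 2*J - 3*J) = 3 - (-3 - 5*J) = 3 + (3 + 5*J) = 6 + 5*J)
(S(Z(1, -5))*(L(-4) + 8))² = ((-11/7)²*((6 + 5*(-4)) + 8))² = (121*((6 - 20) + 8)/49)² = (121*(-14 + 8)/49)² = ((121/49)*(-6))² = (-726/49)² = 527076/2401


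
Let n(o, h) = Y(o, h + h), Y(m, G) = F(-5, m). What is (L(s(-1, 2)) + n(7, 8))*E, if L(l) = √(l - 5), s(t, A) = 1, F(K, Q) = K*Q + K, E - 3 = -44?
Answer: 1640 - 82*I ≈ 1640.0 - 82.0*I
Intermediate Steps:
E = -41 (E = 3 - 44 = -41)
F(K, Q) = K + K*Q
Y(m, G) = -5 - 5*m (Y(m, G) = -5*(1 + m) = -5 - 5*m)
n(o, h) = -5 - 5*o
L(l) = √(-5 + l)
(L(s(-1, 2)) + n(7, 8))*E = (√(-5 + 1) + (-5 - 5*7))*(-41) = (√(-4) + (-5 - 35))*(-41) = (2*I - 40)*(-41) = (-40 + 2*I)*(-41) = 1640 - 82*I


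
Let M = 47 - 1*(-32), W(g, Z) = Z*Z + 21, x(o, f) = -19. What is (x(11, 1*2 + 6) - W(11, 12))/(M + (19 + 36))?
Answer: -92/67 ≈ -1.3731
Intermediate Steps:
W(g, Z) = 21 + Z² (W(g, Z) = Z² + 21 = 21 + Z²)
M = 79 (M = 47 + 32 = 79)
(x(11, 1*2 + 6) - W(11, 12))/(M + (19 + 36)) = (-19 - (21 + 12²))/(79 + (19 + 36)) = (-19 - (21 + 144))/(79 + 55) = (-19 - 1*165)/134 = (-19 - 165)/134 = (1/134)*(-184) = -92/67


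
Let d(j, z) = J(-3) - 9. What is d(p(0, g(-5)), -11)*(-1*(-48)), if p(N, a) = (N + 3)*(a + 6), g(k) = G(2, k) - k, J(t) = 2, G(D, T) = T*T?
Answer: -336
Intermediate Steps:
G(D, T) = T²
g(k) = k² - k
p(N, a) = (3 + N)*(6 + a)
d(j, z) = -7 (d(j, z) = 2 - 9 = -7)
d(p(0, g(-5)), -11)*(-1*(-48)) = -(-7)*(-48) = -7*48 = -336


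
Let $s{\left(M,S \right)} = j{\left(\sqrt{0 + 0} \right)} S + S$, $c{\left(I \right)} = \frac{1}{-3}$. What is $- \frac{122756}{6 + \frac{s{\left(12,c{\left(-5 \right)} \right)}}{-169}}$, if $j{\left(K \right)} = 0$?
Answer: $- \frac{62237292}{3043} \approx -20453.0$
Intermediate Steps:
$c{\left(I \right)} = - \frac{1}{3}$
$s{\left(M,S \right)} = S$ ($s{\left(M,S \right)} = 0 S + S = 0 + S = S$)
$- \frac{122756}{6 + \frac{s{\left(12,c{\left(-5 \right)} \right)}}{-169}} = - \frac{122756}{6 + \frac{1}{-169} \left(- \frac{1}{3}\right)} = - \frac{122756}{6 - - \frac{1}{507}} = - \frac{122756}{6 + \frac{1}{507}} = - \frac{122756}{\frac{3043}{507}} = \left(-122756\right) \frac{507}{3043} = - \frac{62237292}{3043}$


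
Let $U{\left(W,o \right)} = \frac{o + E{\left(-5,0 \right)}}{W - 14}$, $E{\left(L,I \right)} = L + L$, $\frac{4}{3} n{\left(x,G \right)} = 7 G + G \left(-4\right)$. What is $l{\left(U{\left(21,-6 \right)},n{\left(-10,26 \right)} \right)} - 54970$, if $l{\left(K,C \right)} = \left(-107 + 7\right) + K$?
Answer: $- \frac{385506}{7} \approx -55072.0$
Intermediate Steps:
$n{\left(x,G \right)} = \frac{9 G}{4}$ ($n{\left(x,G \right)} = \frac{3 \left(7 G + G \left(-4\right)\right)}{4} = \frac{3 \left(7 G - 4 G\right)}{4} = \frac{3 \cdot 3 G}{4} = \frac{9 G}{4}$)
$E{\left(L,I \right)} = 2 L$
$U{\left(W,o \right)} = \frac{-10 + o}{-14 + W}$ ($U{\left(W,o \right)} = \frac{o + 2 \left(-5\right)}{W - 14} = \frac{o - 10}{-14 + W} = \frac{-10 + o}{-14 + W}$)
$l{\left(K,C \right)} = -100 + K$
$l{\left(U{\left(21,-6 \right)},n{\left(-10,26 \right)} \right)} - 54970 = \left(-100 + \frac{-10 - 6}{-14 + 21}\right) - 54970 = \left(-100 + \frac{1}{7} \left(-16\right)\right) - 54970 = \left(-100 - \frac{16}{7}\right) - 54970 = - \frac{716}{7} - 54970 = - \frac{385506}{7}$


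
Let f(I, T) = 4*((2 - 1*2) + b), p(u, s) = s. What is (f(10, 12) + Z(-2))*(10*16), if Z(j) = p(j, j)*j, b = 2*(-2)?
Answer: -1920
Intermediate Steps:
b = -4
Z(j) = j**2 (Z(j) = j*j = j**2)
f(I, T) = -16 (f(I, T) = 4*((2 - 1*2) - 4) = 4*((2 - 2) - 4) = 4*(0 - 4) = 4*(-4) = -16)
(f(10, 12) + Z(-2))*(10*16) = (-16 + (-2)**2)*(10*16) = (-16 + 4)*160 = -12*160 = -1920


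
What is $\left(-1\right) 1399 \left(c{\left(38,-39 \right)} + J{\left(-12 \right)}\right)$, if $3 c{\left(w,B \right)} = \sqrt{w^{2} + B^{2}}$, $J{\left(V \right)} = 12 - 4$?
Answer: $-11192 - \frac{1399 \sqrt{2965}}{3} \approx -36585.0$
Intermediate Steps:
$J{\left(V \right)} = 8$
$c{\left(w,B \right)} = \frac{\sqrt{B^{2} + w^{2}}}{3}$ ($c{\left(w,B \right)} = \frac{\sqrt{w^{2} + B^{2}}}{3} = \frac{\sqrt{B^{2} + w^{2}}}{3}$)
$\left(-1\right) 1399 \left(c{\left(38,-39 \right)} + J{\left(-12 \right)}\right) = \left(-1\right) 1399 \left(\frac{\sqrt{\left(-39\right)^{2} + 38^{2}}}{3} + 8\right) = - 1399 \left(\frac{\sqrt{1521 + 1444}}{3} + 8\right) = - 1399 \left(\frac{\sqrt{2965}}{3} + 8\right) = - 1399 \left(8 + \frac{\sqrt{2965}}{3}\right) = -11192 - \frac{1399 \sqrt{2965}}{3}$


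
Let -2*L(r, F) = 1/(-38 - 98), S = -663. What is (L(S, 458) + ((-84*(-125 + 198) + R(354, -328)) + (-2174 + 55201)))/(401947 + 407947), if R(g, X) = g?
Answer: 12851729/220291168 ≈ 0.058340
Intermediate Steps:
L(r, F) = 1/272 (L(r, F) = -1/(2*(-38 - 98)) = -1/2/(-136) = -1/2*(-1/136) = 1/272)
(L(S, 458) + ((-84*(-125 + 198) + R(354, -328)) + (-2174 + 55201)))/(401947 + 407947) = (1/272 + ((-84*(-125 + 198) + 354) + (-2174 + 55201)))/(401947 + 407947) = (1/272 + ((-84*73 + 354) + 53027))/809894 = (1/272 + ((-6132 + 354) + 53027))*(1/809894) = (1/272 + (-5778 + 53027))*(1/809894) = (1/272 + 47249)*(1/809894) = (12851729/272)*(1/809894) = 12851729/220291168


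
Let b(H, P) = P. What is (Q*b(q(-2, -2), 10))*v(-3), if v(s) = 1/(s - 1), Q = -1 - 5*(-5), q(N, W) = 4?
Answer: -60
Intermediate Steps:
Q = 24 (Q = -1 + 25 = 24)
v(s) = 1/(-1 + s)
(Q*b(q(-2, -2), 10))*v(-3) = (24*10)/(-1 - 3) = 240/(-4) = 240*(-¼) = -60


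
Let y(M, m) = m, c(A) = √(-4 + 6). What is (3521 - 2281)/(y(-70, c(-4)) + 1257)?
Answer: 1558680/1580047 - 1240*√2/1580047 ≈ 0.98537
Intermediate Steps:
c(A) = √2
(3521 - 2281)/(y(-70, c(-4)) + 1257) = (3521 - 2281)/(√2 + 1257) = 1240/(1257 + √2)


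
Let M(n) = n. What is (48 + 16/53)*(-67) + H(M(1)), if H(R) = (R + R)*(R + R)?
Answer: -171308/53 ≈ -3232.2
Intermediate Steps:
H(R) = 4*R² (H(R) = (2*R)*(2*R) = 4*R²)
(48 + 16/53)*(-67) + H(M(1)) = (48 + 16/53)*(-67) + 4*1² = (48 + 16*(1/53))*(-67) + 4*1 = (48 + 16/53)*(-67) + 4 = (2560/53)*(-67) + 4 = -171520/53 + 4 = -171308/53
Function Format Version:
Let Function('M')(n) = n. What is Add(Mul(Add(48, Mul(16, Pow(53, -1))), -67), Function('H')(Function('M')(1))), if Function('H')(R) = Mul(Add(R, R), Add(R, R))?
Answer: Rational(-171308, 53) ≈ -3232.2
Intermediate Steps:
Function('H')(R) = Mul(4, Pow(R, 2)) (Function('H')(R) = Mul(Mul(2, R), Mul(2, R)) = Mul(4, Pow(R, 2)))
Add(Mul(Add(48, Mul(16, Pow(53, -1))), -67), Function('H')(Function('M')(1))) = Add(Mul(Add(48, Mul(16, Pow(53, -1))), -67), Mul(4, Pow(1, 2))) = Add(Mul(Add(48, Mul(16, Rational(1, 53))), -67), Mul(4, 1)) = Add(Mul(Add(48, Rational(16, 53)), -67), 4) = Add(Mul(Rational(2560, 53), -67), 4) = Add(Rational(-171520, 53), 4) = Rational(-171308, 53)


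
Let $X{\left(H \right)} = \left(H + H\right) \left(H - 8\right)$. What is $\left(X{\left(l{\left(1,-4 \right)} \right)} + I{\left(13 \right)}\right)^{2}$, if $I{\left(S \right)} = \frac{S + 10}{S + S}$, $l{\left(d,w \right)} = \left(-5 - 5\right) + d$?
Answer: $\frac{63664441}{676} \approx 94178.0$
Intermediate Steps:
$l{\left(d,w \right)} = -10 + d$
$X{\left(H \right)} = 2 H \left(-8 + H\right)$
$I{\left(S \right)} = \frac{10 + S}{2 S}$
$\left(X{\left(l{\left(1,-4 \right)} \right)} + I{\left(13 \right)}\right)^{2} = \left(2 \left(-10 + 1\right) \left(-8 + \left(-10 + 1\right)\right) + \frac{10 + 13}{2 \cdot 13}\right)^{2} = \left(2 \left(-9\right) \left(-8 - 9\right) + \frac{1}{2} \cdot \frac{1}{13} \cdot 23\right)^{2} = \left(2 \left(-9\right) \left(-17\right) + \frac{23}{26}\right)^{2} = \left(306 + \frac{23}{26}\right)^{2} = \left(\frac{7979}{26}\right)^{2} = \frac{63664441}{676}$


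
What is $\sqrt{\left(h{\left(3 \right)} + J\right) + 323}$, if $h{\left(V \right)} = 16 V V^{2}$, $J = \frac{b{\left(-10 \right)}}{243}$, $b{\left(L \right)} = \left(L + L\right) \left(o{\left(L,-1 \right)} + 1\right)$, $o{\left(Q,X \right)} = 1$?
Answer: $\frac{5 \sqrt{22011}}{27} \approx 27.474$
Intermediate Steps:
$b{\left(L \right)} = 4 L$ ($b{\left(L \right)} = \left(L + L\right) \left(1 + 1\right) = 2 L 2 = 4 L$)
$J = - \frac{40}{243}$ ($J = \frac{4 \left(-10\right)}{243} = \left(-40\right) \frac{1}{243} = - \frac{40}{243} \approx -0.16461$)
$h{\left(V \right)} = 16 V^{3}$
$\sqrt{\left(h{\left(3 \right)} + J\right) + 323} = \sqrt{\left(16 \cdot 3^{3} - \frac{40}{243}\right) + 323} = \sqrt{\left(16 \cdot 27 - \frac{40}{243}\right) + 323} = \sqrt{\left(432 - \frac{40}{243}\right) + 323} = \sqrt{\frac{104936}{243} + 323} = \sqrt{\frac{183425}{243}} = \frac{5 \sqrt{22011}}{27}$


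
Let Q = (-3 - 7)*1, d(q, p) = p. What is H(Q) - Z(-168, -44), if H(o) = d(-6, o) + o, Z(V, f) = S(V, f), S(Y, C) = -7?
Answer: -13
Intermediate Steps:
Z(V, f) = -7
Q = -10 (Q = -10*1 = -10)
H(o) = 2*o (H(o) = o + o = 2*o)
H(Q) - Z(-168, -44) = 2*(-10) - 1*(-7) = -20 + 7 = -13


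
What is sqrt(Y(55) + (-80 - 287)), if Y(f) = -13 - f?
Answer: I*sqrt(435) ≈ 20.857*I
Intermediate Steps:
sqrt(Y(55) + (-80 - 287)) = sqrt((-13 - 1*55) + (-80 - 287)) = sqrt((-13 - 55) - 367) = sqrt(-68 - 367) = sqrt(-435) = I*sqrt(435)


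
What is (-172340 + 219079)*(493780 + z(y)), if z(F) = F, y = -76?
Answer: 23075231256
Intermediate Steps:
(-172340 + 219079)*(493780 + z(y)) = (-172340 + 219079)*(493780 - 76) = 46739*493704 = 23075231256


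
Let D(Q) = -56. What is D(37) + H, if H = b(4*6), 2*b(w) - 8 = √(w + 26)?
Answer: -52 + 5*√2/2 ≈ -48.464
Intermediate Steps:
b(w) = 4 + √(26 + w)/2 (b(w) = 4 + √(w + 26)/2 = 4 + √(26 + w)/2)
H = 4 + 5*√2/2 (H = 4 + √(26 + 4*6)/2 = 4 + √(26 + 24)/2 = 4 + √50/2 = 4 + (5*√2)/2 = 4 + 5*√2/2 ≈ 7.5355)
D(37) + H = -56 + (4 + 5*√2/2) = -52 + 5*√2/2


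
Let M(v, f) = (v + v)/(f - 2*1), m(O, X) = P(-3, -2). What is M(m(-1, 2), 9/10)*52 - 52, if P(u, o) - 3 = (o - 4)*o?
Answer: -16172/11 ≈ -1470.2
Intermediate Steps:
P(u, o) = 3 + o*(-4 + o) (P(u, o) = 3 + (o - 4)*o = 3 + (-4 + o)*o = 3 + o*(-4 + o))
m(O, X) = 15 (m(O, X) = 3 + (-2)² - 4*(-2) = 3 + 4 + 8 = 15)
M(v, f) = 2*v/(-2 + f) (M(v, f) = (2*v)/(f - 2) = (2*v)/(-2 + f) = 2*v/(-2 + f))
M(m(-1, 2), 9/10)*52 - 52 = (2*15/(-2 + 9/10))*52 - 52 = (2*15/(-11/10))*52 - 52 = (2*15*(-10/11))*52 - 52 = -300/11*52 - 52 = -15600/11 - 52 = -16172/11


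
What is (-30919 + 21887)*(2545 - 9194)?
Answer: 60053768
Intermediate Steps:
(-30919 + 21887)*(2545 - 9194) = -9032*(-6649) = 60053768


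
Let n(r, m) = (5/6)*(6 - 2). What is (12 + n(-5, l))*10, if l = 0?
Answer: 460/3 ≈ 153.33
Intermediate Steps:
n(r, m) = 10/3 (n(r, m) = (5*(⅙))*4 = (⅚)*4 = 10/3)
(12 + n(-5, l))*10 = (12 + 10/3)*10 = (46/3)*10 = 460/3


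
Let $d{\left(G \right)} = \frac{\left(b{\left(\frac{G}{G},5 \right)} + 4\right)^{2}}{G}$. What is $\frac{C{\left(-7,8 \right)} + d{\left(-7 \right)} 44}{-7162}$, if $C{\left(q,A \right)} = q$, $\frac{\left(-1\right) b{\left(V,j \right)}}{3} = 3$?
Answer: $\frac{1149}{50134} \approx 0.022919$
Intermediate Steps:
$b{\left(V,j \right)} = -9$ ($b{\left(V,j \right)} = \left(-3\right) 3 = -9$)
$d{\left(G \right)} = \frac{25}{G}$ ($d{\left(G \right)} = \frac{\left(-9 + 4\right)^{2}}{G} = \frac{\left(-5\right)^{2}}{G} = \frac{25}{G}$)
$\frac{C{\left(-7,8 \right)} + d{\left(-7 \right)} 44}{-7162} = \frac{-7 + \frac{25}{-7} \cdot 44}{-7162} = \left(-7 + 25 \left(- \frac{1}{7}\right) 44\right) \left(- \frac{1}{7162}\right) = \left(-7 - \frac{1100}{7}\right) \left(- \frac{1}{7162}\right) = \left(- \frac{1149}{7}\right) \left(- \frac{1}{7162}\right) = \frac{1149}{50134}$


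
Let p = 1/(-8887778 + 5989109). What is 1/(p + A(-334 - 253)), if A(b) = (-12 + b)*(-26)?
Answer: 2898669/45143871005 ≈ 6.4210e-5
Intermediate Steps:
A(b) = 312 - 26*b
p = -1/2898669 (p = 1/(-2898669) = -1/2898669 ≈ -3.4499e-7)
1/(p + A(-334 - 253)) = 1/(-1/2898669 + (312 - 26*(-334 - 253))) = 1/(-1/2898669 + (312 - 26*(-587))) = 1/(-1/2898669 + (312 + 15262)) = 1/(-1/2898669 + 15574) = 1/(45143871005/2898669) = 2898669/45143871005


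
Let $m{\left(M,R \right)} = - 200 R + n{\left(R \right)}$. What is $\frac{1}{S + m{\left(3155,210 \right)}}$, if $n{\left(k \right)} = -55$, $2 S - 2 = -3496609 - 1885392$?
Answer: $- \frac{2}{5466109} \approx -3.6589 \cdot 10^{-7}$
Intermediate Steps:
$S = - \frac{5381999}{2}$ ($S = 1 + \frac{-3496609 - 1885392}{2} = 1 + \frac{1}{2} \left(-5382001\right) = 1 - \frac{5382001}{2} = - \frac{5381999}{2} \approx -2.691 \cdot 10^{6}$)
$m{\left(M,R \right)} = -55 - 200 R$ ($m{\left(M,R \right)} = - 200 R - 55 = -55 - 200 R$)
$\frac{1}{S + m{\left(3155,210 \right)}} = \frac{1}{- \frac{5381999}{2} - 42055} = \frac{1}{- \frac{5466109}{2}} = - \frac{2}{5466109}$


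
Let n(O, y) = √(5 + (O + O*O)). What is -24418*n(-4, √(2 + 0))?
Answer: -24418*√17 ≈ -1.0068e+5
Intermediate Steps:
n(O, y) = √(5 + O + O²) (n(O, y) = √(5 + (O + O²)) = √(5 + O + O²))
-24418*n(-4, √(2 + 0)) = -24418*√(5 - 4 + (-4)²) = -24418*√(5 - 4 + 16) = -24418*√17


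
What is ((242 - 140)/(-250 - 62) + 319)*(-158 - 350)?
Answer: -2104517/13 ≈ -1.6189e+5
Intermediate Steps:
((242 - 140)/(-250 - 62) + 319)*(-158 - 350) = (102/(-312) + 319)*(-508) = (102*(-1/312) + 319)*(-508) = (-17/52 + 319)*(-508) = (16571/52)*(-508) = -2104517/13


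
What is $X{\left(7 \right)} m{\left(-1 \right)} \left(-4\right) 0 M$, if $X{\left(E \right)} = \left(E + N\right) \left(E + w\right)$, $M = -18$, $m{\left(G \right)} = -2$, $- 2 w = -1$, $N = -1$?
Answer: $0$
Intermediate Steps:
$w = \frac{1}{2}$ ($w = \left(- \frac{1}{2}\right) \left(-1\right) = \frac{1}{2} \approx 0.5$)
$X{\left(E \right)} = \left(\frac{1}{2} + E\right) \left(-1 + E\right)$ ($X{\left(E \right)} = \left(E - 1\right) \left(E + \frac{1}{2}\right) = \left(-1 + E\right) \left(\frac{1}{2} + E\right) = \left(\frac{1}{2} + E\right) \left(-1 + E\right)$)
$X{\left(7 \right)} m{\left(-1 \right)} \left(-4\right) 0 M = \left(- \frac{1}{2} + 7^{2} - \frac{7}{2}\right) \left(-2\right) \left(-4\right) 0 \left(-18\right) = \left(- \frac{1}{2} + 49 - \frac{7}{2}\right) 8 \cdot 0 \left(-18\right) = 45 \cdot 0 \left(-18\right) = 0 \left(-18\right) = 0$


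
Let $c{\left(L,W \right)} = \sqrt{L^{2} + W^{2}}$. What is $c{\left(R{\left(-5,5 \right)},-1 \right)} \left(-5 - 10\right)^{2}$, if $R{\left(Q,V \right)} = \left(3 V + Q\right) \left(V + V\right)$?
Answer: $225 \sqrt{10001} \approx 22501.0$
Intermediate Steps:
$R{\left(Q,V \right)} = 2 V \left(Q + 3 V\right)$ ($R{\left(Q,V \right)} = \left(Q + 3 V\right) 2 V = 2 V \left(Q + 3 V\right)$)
$c{\left(R{\left(-5,5 \right)},-1 \right)} \left(-5 - 10\right)^{2} = \sqrt{\left(2 \cdot 5 \left(-5 + 3 \cdot 5\right)\right)^{2} + \left(-1\right)^{2}} \left(-5 - 10\right)^{2} = \sqrt{\left(2 \cdot 5 \left(-5 + 15\right)\right)^{2} + 1} \left(-15\right)^{2} = \sqrt{\left(2 \cdot 5 \cdot 10\right)^{2} + 1} \cdot 225 = \sqrt{100^{2} + 1} \cdot 225 = \sqrt{10000 + 1} \cdot 225 = \sqrt{10001} \cdot 225 = 225 \sqrt{10001}$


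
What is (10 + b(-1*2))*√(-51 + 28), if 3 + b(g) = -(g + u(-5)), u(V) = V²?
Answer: -16*I*√23 ≈ -76.733*I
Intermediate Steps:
b(g) = -28 - g (b(g) = -3 - (g + (-5)²) = -3 - (g + 25) = -3 - (25 + g) = -3 + (-25 - g) = -28 - g)
(10 + b(-1*2))*√(-51 + 28) = (10 + (-28 - (-1)*2))*√(-51 + 28) = (10 + (-28 - 1*(-2)))*√(-23) = (10 + (-28 + 2))*(I*√23) = (10 - 26)*(I*√23) = -16*I*√23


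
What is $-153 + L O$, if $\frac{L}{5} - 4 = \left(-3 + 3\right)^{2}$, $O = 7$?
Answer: $-13$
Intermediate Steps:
$L = 20$ ($L = 20 + 5 \left(-3 + 3\right)^{2} = 20 + 5 \cdot 0^{2} = 20 + 5 \cdot 0 = 20 + 0 = 20$)
$-153 + L O = -153 + 20 \cdot 7 = -153 + 140 = -13$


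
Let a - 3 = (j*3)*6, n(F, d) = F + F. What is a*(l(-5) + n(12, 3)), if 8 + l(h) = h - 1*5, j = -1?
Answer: -90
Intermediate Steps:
l(h) = -13 + h (l(h) = -8 + (h - 1*5) = -8 + (h - 5) = -8 + (-5 + h) = -13 + h)
n(F, d) = 2*F
a = -15 (a = 3 - 1*3*6 = 3 - 3*6 = 3 - 18 = -15)
a*(l(-5) + n(12, 3)) = -15*((-13 - 5) + 2*12) = -15*(-18 + 24) = -15*6 = -90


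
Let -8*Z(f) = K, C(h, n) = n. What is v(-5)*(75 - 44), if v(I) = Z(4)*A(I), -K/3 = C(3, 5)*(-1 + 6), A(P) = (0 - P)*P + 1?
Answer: -6975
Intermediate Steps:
A(P) = 1 - P² (A(P) = (-P)*P + 1 = -P² + 1 = 1 - P²)
K = -75 (K = -15*(-1 + 6) = -15*5 = -3*25 = -75)
Z(f) = 75/8 (Z(f) = -⅛*(-75) = 75/8)
v(I) = 75/8 - 75*I²/8 (v(I) = 75*(1 - I²)/8 = 75/8 - 75*I²/8)
v(-5)*(75 - 44) = (75/8 - 75/8*(-5)²)*(75 - 44) = (75/8 - 75/8*25)*31 = (75/8 - 1875/8)*31 = -225*31 = -6975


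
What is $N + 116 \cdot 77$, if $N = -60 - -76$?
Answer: $8948$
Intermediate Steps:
$N = 16$ ($N = -60 + 76 = 16$)
$N + 116 \cdot 77 = 16 + 116 \cdot 77 = 16 + 8932 = 8948$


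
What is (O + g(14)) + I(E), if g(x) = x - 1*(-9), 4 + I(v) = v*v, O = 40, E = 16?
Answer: 315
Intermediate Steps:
I(v) = -4 + v² (I(v) = -4 + v*v = -4 + v²)
g(x) = 9 + x (g(x) = x + 9 = 9 + x)
(O + g(14)) + I(E) = (40 + (9 + 14)) + (-4 + 16²) = (40 + 23) + (-4 + 256) = 63 + 252 = 315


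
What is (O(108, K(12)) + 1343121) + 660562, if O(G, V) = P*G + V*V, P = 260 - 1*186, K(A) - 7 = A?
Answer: 2012036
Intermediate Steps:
K(A) = 7 + A
P = 74 (P = 260 - 186 = 74)
O(G, V) = V² + 74*G (O(G, V) = 74*G + V*V = 74*G + V² = V² + 74*G)
(O(108, K(12)) + 1343121) + 660562 = (((7 + 12)² + 74*108) + 1343121) + 660562 = ((19² + 7992) + 1343121) + 660562 = ((361 + 7992) + 1343121) + 660562 = (8353 + 1343121) + 660562 = 1351474 + 660562 = 2012036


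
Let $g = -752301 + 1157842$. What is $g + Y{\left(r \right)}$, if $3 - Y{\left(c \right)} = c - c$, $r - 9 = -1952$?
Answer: $405544$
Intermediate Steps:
$r = -1943$ ($r = 9 - 1952 = -1943$)
$Y{\left(c \right)} = 3$ ($Y{\left(c \right)} = 3 - \left(c - c\right) = 3 - 0 = 3 + 0 = 3$)
$g = 405541$
$g + Y{\left(r \right)} = 405541 + 3 = 405544$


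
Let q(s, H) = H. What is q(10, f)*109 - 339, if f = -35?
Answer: -4154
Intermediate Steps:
q(10, f)*109 - 339 = -35*109 - 339 = -3815 - 339 = -4154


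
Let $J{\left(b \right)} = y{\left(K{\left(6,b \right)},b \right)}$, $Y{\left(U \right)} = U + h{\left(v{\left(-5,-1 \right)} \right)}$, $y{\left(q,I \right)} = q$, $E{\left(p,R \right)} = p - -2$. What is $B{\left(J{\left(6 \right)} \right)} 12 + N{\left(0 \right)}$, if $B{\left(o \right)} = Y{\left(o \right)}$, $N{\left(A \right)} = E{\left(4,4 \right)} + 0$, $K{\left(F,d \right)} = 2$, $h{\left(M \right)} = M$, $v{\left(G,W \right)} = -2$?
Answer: $6$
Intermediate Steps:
$E{\left(p,R \right)} = 2 + p$ ($E{\left(p,R \right)} = p + 2 = 2 + p$)
$Y{\left(U \right)} = -2 + U$ ($Y{\left(U \right)} = U - 2 = -2 + U$)
$N{\left(A \right)} = 6$ ($N{\left(A \right)} = \left(2 + 4\right) + 0 = 6 + 0 = 6$)
$J{\left(b \right)} = 2$
$B{\left(o \right)} = -2 + o$
$B{\left(J{\left(6 \right)} \right)} 12 + N{\left(0 \right)} = \left(-2 + 2\right) 12 + 6 = 0 \cdot 12 + 6 = 0 + 6 = 6$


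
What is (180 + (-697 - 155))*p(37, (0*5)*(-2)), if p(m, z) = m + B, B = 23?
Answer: -40320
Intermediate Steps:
p(m, z) = 23 + m (p(m, z) = m + 23 = 23 + m)
(180 + (-697 - 155))*p(37, (0*5)*(-2)) = (180 + (-697 - 155))*(23 + 37) = (180 - 852)*60 = -672*60 = -40320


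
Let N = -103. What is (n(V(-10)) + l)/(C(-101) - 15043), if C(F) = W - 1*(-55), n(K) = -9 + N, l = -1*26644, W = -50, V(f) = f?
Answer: 13378/7519 ≈ 1.7792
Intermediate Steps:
l = -26644
n(K) = -112 (n(K) = -9 - 103 = -112)
C(F) = 5 (C(F) = -50 - 1*(-55) = -50 + 55 = 5)
(n(V(-10)) + l)/(C(-101) - 15043) = (-112 - 26644)/(5 - 15043) = -26756/(-15038) = -26756*(-1/15038) = 13378/7519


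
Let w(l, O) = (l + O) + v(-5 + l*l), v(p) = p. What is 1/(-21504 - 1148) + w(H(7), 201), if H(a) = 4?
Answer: 4892831/22652 ≈ 216.00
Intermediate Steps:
w(l, O) = -5 + O + l + l² (w(l, O) = (l + O) + (-5 + l*l) = (O + l) + (-5 + l²) = -5 + O + l + l²)
1/(-21504 - 1148) + w(H(7), 201) = 1/(-21504 - 1148) + (-5 + 201 + 4 + 4²) = 1/(-22652) + (-5 + 201 + 4 + 16) = -1/22652 + 216 = 4892831/22652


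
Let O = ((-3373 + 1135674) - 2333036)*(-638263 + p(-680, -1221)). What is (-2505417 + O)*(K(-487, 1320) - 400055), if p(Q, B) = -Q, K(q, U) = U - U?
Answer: -306268393349694840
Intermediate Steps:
K(q, U) = 0
O = 765568223505 (O = ((-3373 + 1135674) - 2333036)*(-638263 - 1*(-680)) = (1132301 - 2333036)*(-638263 + 680) = -1200735*(-637583) = 765568223505)
(-2505417 + O)*(K(-487, 1320) - 400055) = (-2505417 + 765568223505)*(0 - 400055) = 765565718088*(-400055) = -306268393349694840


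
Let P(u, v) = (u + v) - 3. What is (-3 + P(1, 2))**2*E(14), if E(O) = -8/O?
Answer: -36/7 ≈ -5.1429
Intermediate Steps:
P(u, v) = -3 + u + v
(-3 + P(1, 2))**2*E(14) = (-3 + (-3 + 1 + 2))**2*(-8/14) = (-3 + 0)**2*(-8*1/14) = (-3)**2*(-4/7) = 9*(-4/7) = -36/7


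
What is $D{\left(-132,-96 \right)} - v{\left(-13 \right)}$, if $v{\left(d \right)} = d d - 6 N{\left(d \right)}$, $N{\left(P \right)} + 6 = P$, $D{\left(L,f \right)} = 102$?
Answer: $-181$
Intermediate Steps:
$N{\left(P \right)} = -6 + P$
$v{\left(d \right)} = 36 + d^{2} - 6 d$ ($v{\left(d \right)} = d d - 6 \left(-6 + d\right) = d^{2} - \left(-36 + 6 d\right) = 36 + d^{2} - 6 d$)
$D{\left(-132,-96 \right)} - v{\left(-13 \right)} = 102 - \left(36 + \left(-13\right)^{2} - -78\right) = 102 - \left(36 + 169 + 78\right) = 102 - 283 = -181$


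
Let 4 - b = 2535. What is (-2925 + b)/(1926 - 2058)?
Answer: 124/3 ≈ 41.333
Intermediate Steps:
b = -2531 (b = 4 - 1*2535 = 4 - 2535 = -2531)
(-2925 + b)/(1926 - 2058) = (-2925 - 2531)/(1926 - 2058) = -5456/(-132) = -5456*(-1/132) = 124/3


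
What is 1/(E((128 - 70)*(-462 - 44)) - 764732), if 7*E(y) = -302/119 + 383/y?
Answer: -24446884/18695323403761 ≈ -1.3076e-6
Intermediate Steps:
E(y) = -302/833 + 383/(7*y) (E(y) = (-302/119 + 383/y)/7 = -302/833 + 383/(7*y))
1/(E((128 - 70)*(-462 - 44)) - 764732) = 1/((45577 - 302*(128 - 70)*(-462 - 44))/(833*(((128 - 70)*(-462 - 44)))) - 764732) = 1/((45577 - 17516*(-506))/(833*((58*(-506)))) - 764732) = 1/((1/833)*(45577 - 302*(-29348))/(-29348) - 764732) = 1/((1/833)*(-1/29348)*(45577 + 8863096) - 764732) = 1/((1/833)*(-1/29348)*8908673 - 764732) = 1/(-8908673/24446884 - 764732) = 1/(-18695323403761/24446884) = -24446884/18695323403761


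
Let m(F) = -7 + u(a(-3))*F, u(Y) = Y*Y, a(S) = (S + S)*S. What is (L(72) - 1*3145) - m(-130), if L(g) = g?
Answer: 39054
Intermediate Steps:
a(S) = 2*S**2 (a(S) = (2*S)*S = 2*S**2)
u(Y) = Y**2
m(F) = -7 + 324*F (m(F) = -7 + (2*(-3)**2)**2*F = -7 + (2*9)**2*F = -7 + 18**2*F = -7 + 324*F)
(L(72) - 1*3145) - m(-130) = (72 - 1*3145) - (-7 + 324*(-130)) = (72 - 3145) - (-7 - 42120) = -3073 - 1*(-42127) = -3073 + 42127 = 39054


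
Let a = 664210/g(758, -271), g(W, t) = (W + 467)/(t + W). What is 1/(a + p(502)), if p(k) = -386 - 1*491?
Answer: 245/64479189 ≈ 3.7997e-6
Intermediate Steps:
p(k) = -877 (p(k) = -386 - 491 = -877)
g(W, t) = (467 + W)/(W + t)
a = 64694054/245 (a = 664210/(((467 + 758)/(758 - 271))) = 664210/((1225/487)) = 664210/(((1/487)*1225)) = 664210/(1225/487) = 664210*(487/1225) = 64694054/245 ≈ 2.6406e+5)
1/(a + p(502)) = 1/(64694054/245 - 877) = 1/(64479189/245) = 245/64479189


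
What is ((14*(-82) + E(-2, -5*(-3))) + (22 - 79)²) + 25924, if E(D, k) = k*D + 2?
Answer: 27997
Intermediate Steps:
E(D, k) = 2 + D*k (E(D, k) = D*k + 2 = 2 + D*k)
((14*(-82) + E(-2, -5*(-3))) + (22 - 79)²) + 25924 = ((14*(-82) + (2 - (-10)*(-3))) + (22 - 79)²) + 25924 = ((-1148 + (2 - 2*15)) + (-57)²) + 25924 = ((-1148 + (2 - 30)) + 3249) + 25924 = ((-1148 - 28) + 3249) + 25924 = (-1176 + 3249) + 25924 = 2073 + 25924 = 27997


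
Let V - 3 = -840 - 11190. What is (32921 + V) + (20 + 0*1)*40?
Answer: 21694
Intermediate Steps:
V = -12027 (V = 3 + (-840 - 11190) = 3 - 12030 = -12027)
(32921 + V) + (20 + 0*1)*40 = (32921 - 12027) + (20 + 0*1)*40 = 20894 + (20 + 0)*40 = 20894 + 20*40 = 20894 + 800 = 21694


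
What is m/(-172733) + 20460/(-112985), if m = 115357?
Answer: -786505/926477 ≈ -0.84892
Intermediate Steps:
m/(-172733) + 20460/(-112985) = 115357/(-172733) + 20460/(-112985) = 115357*(-1/172733) + 20460*(-1/112985) = -10487/15703 - 4092/22597 = -786505/926477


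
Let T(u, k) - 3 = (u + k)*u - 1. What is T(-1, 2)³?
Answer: 1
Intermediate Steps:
T(u, k) = 2 + u*(k + u) (T(u, k) = 3 + ((u + k)*u - 1) = 3 + ((k + u)*u - 1) = 3 + (u*(k + u) - 1) = 3 + (-1 + u*(k + u)) = 2 + u*(k + u))
T(-1, 2)³ = (2 + (-1)² + 2*(-1))³ = (2 + 1 - 2)³ = 1³ = 1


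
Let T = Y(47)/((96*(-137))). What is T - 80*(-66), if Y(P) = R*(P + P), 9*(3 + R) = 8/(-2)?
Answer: 312492977/59184 ≈ 5280.0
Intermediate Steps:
R = -31/9 (R = -3 + (8/(-2))/9 = -3 + (8*(-1/2))/9 = -3 + (1/9)*(-4) = -3 - 4/9 = -31/9 ≈ -3.4444)
Y(P) = -62*P/9 (Y(P) = -31*(P + P)/9 = -62*P/9)
T = 1457/59184 (T = (-62/9*47)/((96*(-137))) = -2914/9/(-13152) = -2914/9*(-1/13152) = 1457/59184 ≈ 0.024618)
T - 80*(-66) = 1457/59184 - 80*(-66) = 1457/59184 + 5280 = 312492977/59184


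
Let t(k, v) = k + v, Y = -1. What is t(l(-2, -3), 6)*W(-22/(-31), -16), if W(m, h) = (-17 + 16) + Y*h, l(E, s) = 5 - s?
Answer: 210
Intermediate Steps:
W(m, h) = -1 - h (W(m, h) = (-17 + 16) - h = -1 - h)
t(l(-2, -3), 6)*W(-22/(-31), -16) = ((5 - 1*(-3)) + 6)*(-1 - 1*(-16)) = ((5 + 3) + 6)*(-1 + 16) = (8 + 6)*15 = 14*15 = 210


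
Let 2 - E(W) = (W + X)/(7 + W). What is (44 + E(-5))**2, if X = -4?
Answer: 10201/4 ≈ 2550.3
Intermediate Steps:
E(W) = 2 - (-4 + W)/(7 + W) (E(W) = 2 - (W - 4)/(7 + W) = 2 - (-4 + W)/(7 + W))
(44 + E(-5))**2 = (44 + (18 - 5)/(7 - 5))**2 = (44 + 13/2)**2 = (101/2)**2 = 10201/4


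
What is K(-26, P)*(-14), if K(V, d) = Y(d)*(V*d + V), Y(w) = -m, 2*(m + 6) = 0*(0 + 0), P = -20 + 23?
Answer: 8736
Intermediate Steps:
P = 3
m = -6 (m = -6 + (0*(0 + 0))/2 = -6 + (0*0)/2 = -6 + (½)*0 = -6 + 0 = -6)
Y(w) = 6 (Y(w) = -1*(-6) = 6)
K(V, d) = 6*V + 6*V*d (K(V, d) = 6*(V*d + V) = 6*(V + V*d) = 6*V + 6*V*d)
K(-26, P)*(-14) = (6*(-26)*(1 + 3))*(-14) = (6*(-26)*4)*(-14) = -624*(-14) = 8736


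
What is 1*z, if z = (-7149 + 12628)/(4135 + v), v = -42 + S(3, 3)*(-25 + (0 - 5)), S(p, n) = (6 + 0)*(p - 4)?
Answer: 5479/4273 ≈ 1.2822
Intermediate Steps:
S(p, n) = -24 + 6*p (S(p, n) = 6*(-4 + p) = -24 + 6*p)
v = 138 (v = -42 + (-24 + 6*3)*(-25 + (0 - 5)) = -42 + (-24 + 18)*(-25 - 5) = -42 - 6*(-30) = -42 + 180 = 138)
z = 5479/4273 (z = (-7149 + 12628)/(4135 + 138) = 5479/4273 ≈ 1.2822)
1*z = 1*(5479/4273) = 5479/4273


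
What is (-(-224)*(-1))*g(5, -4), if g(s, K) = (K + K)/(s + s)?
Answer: 896/5 ≈ 179.20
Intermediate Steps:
g(s, K) = K/s (g(s, K) = (2*K)/((2*s)) = (2*K)*(1/(2*s)) = K/s)
(-(-224)*(-1))*g(5, -4) = (-(-224)*(-1))*(-4/5) = (-16*14)*(-4*⅕) = -224*(-⅘) = 896/5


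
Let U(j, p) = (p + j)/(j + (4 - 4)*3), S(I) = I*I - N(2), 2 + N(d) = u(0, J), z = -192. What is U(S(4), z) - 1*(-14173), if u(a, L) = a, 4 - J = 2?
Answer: 42490/3 ≈ 14163.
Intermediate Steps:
J = 2 (J = 4 - 1*2 = 4 - 2 = 2)
N(d) = -2 (N(d) = -2 + 0 = -2)
S(I) = 2 + I² (S(I) = I*I - 1*(-2) = I² + 2 = 2 + I²)
U(j, p) = (j + p)/j (U(j, p) = (j + p)/(j + 0*3) = (j + p)/(j + 0) = (j + p)/j)
U(S(4), z) - 1*(-14173) = ((2 + 4²) - 192)/(2 + 4²) - 1*(-14173) = ((2 + 16) - 192)/(2 + 16) + 14173 = (18 - 192)/18 + 14173 = (1/18)*(-174) + 14173 = -29/3 + 14173 = 42490/3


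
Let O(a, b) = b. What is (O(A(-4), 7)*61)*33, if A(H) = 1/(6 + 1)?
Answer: 14091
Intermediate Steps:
A(H) = 1/7
(O(A(-4), 7)*61)*33 = (7*61)*33 = 427*33 = 14091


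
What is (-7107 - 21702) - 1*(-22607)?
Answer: -6202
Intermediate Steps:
(-7107 - 21702) - 1*(-22607) = -28809 + 22607 = -6202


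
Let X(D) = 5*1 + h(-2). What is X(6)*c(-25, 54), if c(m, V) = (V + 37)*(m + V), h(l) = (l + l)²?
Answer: 55419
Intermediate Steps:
h(l) = 4*l² (h(l) = (2*l)² = 4*l²)
X(D) = 21 (X(D) = 5*1 + 4*(-2)² = 5 + 4*4 = 5 + 16 = 21)
c(m, V) = (37 + V)*(V + m)
X(6)*c(-25, 54) = 21*(54² + 37*54 + 37*(-25) + 54*(-25)) = 21*(2916 + 1998 - 925 - 1350) = 21*2639 = 55419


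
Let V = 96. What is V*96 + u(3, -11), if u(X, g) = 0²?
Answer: 9216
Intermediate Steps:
u(X, g) = 0
V*96 + u(3, -11) = 96*96 + 0 = 9216 + 0 = 9216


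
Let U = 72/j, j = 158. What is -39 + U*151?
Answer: 2355/79 ≈ 29.810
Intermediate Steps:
U = 36/79 (U = 72/158 = 72*(1/158) = 36/79 ≈ 0.45570)
-39 + U*151 = -39 + (36/79)*151 = -39 + 5436/79 = 2355/79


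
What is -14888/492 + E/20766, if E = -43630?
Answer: -13776257/425703 ≈ -32.361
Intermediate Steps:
-14888/492 + E/20766 = -14888/492 - 43630/20766 = -14888*1/492 - 43630*1/20766 = -3722/123 - 21815/10383 = -13776257/425703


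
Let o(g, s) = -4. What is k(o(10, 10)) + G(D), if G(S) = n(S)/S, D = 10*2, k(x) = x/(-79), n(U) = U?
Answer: 83/79 ≈ 1.0506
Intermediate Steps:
k(x) = -x/79 (k(x) = x*(-1/79) = -x/79)
D = 20
G(S) = 1 (G(S) = S/S = 1)
k(o(10, 10)) + G(D) = -1/79*(-4) + 1 = 4/79 + 1 = 83/79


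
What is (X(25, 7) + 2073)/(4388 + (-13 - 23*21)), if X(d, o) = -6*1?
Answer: 2067/3892 ≈ 0.53109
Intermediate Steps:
X(d, o) = -6
(X(25, 7) + 2073)/(4388 + (-13 - 23*21)) = (-6 + 2073)/(4388 + (-13 - 23*21)) = 2067/(4388 + (-13 - 483)) = 2067/(4388 - 496) = 2067/3892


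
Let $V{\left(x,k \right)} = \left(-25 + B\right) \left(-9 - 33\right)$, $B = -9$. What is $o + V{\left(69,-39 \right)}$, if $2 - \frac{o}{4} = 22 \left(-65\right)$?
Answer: $7156$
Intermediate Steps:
$V{\left(x,k \right)} = 1428$ ($V{\left(x,k \right)} = \left(-25 - 9\right) \left(-9 - 33\right) = \left(-34\right) \left(-42\right) = 1428$)
$o = 5728$ ($o = 8 - 4 \cdot 22 \left(-65\right) = 8 - -5720 = 8 + 5720 = 5728$)
$o + V{\left(69,-39 \right)} = 5728 + 1428 = 7156$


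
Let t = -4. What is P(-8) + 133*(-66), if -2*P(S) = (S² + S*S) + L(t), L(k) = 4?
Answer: -8844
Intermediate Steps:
P(S) = -2 - S² (P(S) = -((S² + S*S) + 4)/2 = -((S² + S²) + 4)/2 = -(2*S² + 4)/2 = -(4 + 2*S²)/2 = -2 - S²)
P(-8) + 133*(-66) = (-2 - 1*(-8)²) + 133*(-66) = (-2 - 1*64) - 8778 = (-2 - 64) - 8778 = -66 - 8778 = -8844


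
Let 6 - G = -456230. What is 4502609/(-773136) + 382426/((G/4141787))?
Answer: 27831567229136407/8016647184 ≈ 3.4717e+6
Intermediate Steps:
G = 456236 (G = 6 - 1*(-456230) = 6 + 456230 = 456236)
4502609/(-773136) + 382426/((G/4141787)) = 4502609/(-773136) + 382426/((456236/4141787)) = 4502609*(-1/773136) + 382426/((456236*(1/4141787))) = -4502609/773136 + 382426/(456236/4141787) = -4502609/773136 + 382426*(4141787/456236) = -4502609/773136 + 71996683421/20738 = 27831567229136407/8016647184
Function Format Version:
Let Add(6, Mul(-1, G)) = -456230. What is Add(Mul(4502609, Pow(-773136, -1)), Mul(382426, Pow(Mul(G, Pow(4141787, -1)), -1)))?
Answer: Rational(27831567229136407, 8016647184) ≈ 3.4717e+6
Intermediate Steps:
G = 456236 (G = Add(6, Mul(-1, -456230)) = Add(6, 456230) = 456236)
Add(Mul(4502609, Pow(-773136, -1)), Mul(382426, Pow(Mul(G, Pow(4141787, -1)), -1))) = Add(Mul(4502609, Pow(-773136, -1)), Mul(382426, Pow(Mul(456236, Pow(4141787, -1)), -1))) = Add(Mul(4502609, Rational(-1, 773136)), Mul(382426, Pow(Mul(456236, Rational(1, 4141787)), -1))) = Add(Rational(-4502609, 773136), Mul(382426, Pow(Rational(456236, 4141787), -1))) = Add(Rational(-4502609, 773136), Mul(382426, Rational(4141787, 456236))) = Add(Rational(-4502609, 773136), Rational(71996683421, 20738)) = Rational(27831567229136407, 8016647184)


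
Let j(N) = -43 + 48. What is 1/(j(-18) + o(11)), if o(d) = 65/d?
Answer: 11/120 ≈ 0.091667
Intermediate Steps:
j(N) = 5
1/(j(-18) + o(11)) = 1/(5 + 65/11) = 1/(120/11) = 11/120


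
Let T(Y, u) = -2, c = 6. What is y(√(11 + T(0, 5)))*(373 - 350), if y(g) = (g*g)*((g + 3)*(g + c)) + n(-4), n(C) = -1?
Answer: 11155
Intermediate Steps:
y(g) = -1 + g²*(3 + g)*(6 + g) (y(g) = (g*g)*((g + 3)*(g + 6)) - 1 = g²*((3 + g)*(6 + g)) - 1 = g²*(3 + g)*(6 + g) - 1 = -1 + g²*(3 + g)*(6 + g))
y(√(11 + T(0, 5)))*(373 - 350) = (-1 + (√(11 - 2))⁴ + 9*(√(11 - 2))³ + 18*(√(11 - 2))²)*(373 - 350) = (-1 + (√9)⁴ + 9*(√9)³ + 18*(√9)²)*23 = (-1 + 3⁴ + 9*3³ + 18*3²)*23 = (-1 + 81 + 9*27 + 18*9)*23 = (-1 + 81 + 243 + 162)*23 = 485*23 = 11155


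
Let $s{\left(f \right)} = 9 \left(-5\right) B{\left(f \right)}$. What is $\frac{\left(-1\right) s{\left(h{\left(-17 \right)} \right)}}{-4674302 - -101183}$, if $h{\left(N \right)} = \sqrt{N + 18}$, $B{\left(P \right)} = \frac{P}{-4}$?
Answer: $\frac{15}{6097492} \approx 2.46 \cdot 10^{-6}$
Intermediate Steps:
$B{\left(P \right)} = - \frac{P}{4}$ ($B{\left(P \right)} = P \left(- \frac{1}{4}\right) = - \frac{P}{4}$)
$h{\left(N \right)} = \sqrt{18 + N}$
$s{\left(f \right)} = \frac{45 f}{4}$ ($s{\left(f \right)} = 9 \left(-5\right) \left(- \frac{f}{4}\right) = - 45 \left(- \frac{f}{4}\right) = \frac{45 f}{4}$)
$\frac{\left(-1\right) s{\left(h{\left(-17 \right)} \right)}}{-4674302 - -101183} = \frac{\left(-1\right) \frac{45 \sqrt{18 - 17}}{4}}{-4674302 - -101183} = \frac{\left(-1\right) \frac{45 \sqrt{1}}{4}}{-4674302 + 101183} = \frac{\left(-1\right) \frac{45}{4} \cdot 1}{-4573119} = \left(-1\right) \frac{45}{4} \left(- \frac{1}{4573119}\right) = \left(- \frac{45}{4}\right) \left(- \frac{1}{4573119}\right) = \frac{15}{6097492}$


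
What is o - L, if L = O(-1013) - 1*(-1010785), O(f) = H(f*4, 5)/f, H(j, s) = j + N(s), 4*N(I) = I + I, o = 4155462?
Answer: 6371107503/2026 ≈ 3.1447e+6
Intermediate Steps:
N(I) = I/2 (N(I) = (I + I)/4 = (2*I)/4 = I/2)
H(j, s) = j + s/2
O(f) = (5/2 + 4*f)/f (O(f) = (f*4 + (1/2)*5)/f = (4*f + 5/2)/f = (5/2 + 4*f)/f)
L = 2047858509/2026 (L = (4 + (5/2)/(-1013)) - 1*(-1010785) = (4 + (5/2)*(-1/1013)) + 1010785 = (4 - 5/2026) + 1010785 = 8099/2026 + 1010785 = 2047858509/2026 ≈ 1.0108e+6)
o - L = 4155462 - 1*2047858509/2026 = 4155462 - 2047858509/2026 = 6371107503/2026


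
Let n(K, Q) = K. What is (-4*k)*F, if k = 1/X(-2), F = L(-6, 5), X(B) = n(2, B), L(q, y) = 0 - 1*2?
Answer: 4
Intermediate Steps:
L(q, y) = -2 (L(q, y) = 0 - 2 = -2)
X(B) = 2
F = -2
k = 1/2 ≈ 0.50000
(-4*k)*F = -4*1/2*(-2) = -2*(-2) = 4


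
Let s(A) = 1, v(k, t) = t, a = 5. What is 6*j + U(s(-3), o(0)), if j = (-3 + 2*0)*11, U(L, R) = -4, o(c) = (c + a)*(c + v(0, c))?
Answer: -202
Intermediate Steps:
o(c) = 2*c*(5 + c) (o(c) = (c + 5)*(c + c) = (5 + c)*(2*c) = 2*c*(5 + c))
j = -33 (j = (-3 + 0)*11 = -3*11 = -33)
6*j + U(s(-3), o(0)) = 6*(-33) - 4 = -198 - 4 = -202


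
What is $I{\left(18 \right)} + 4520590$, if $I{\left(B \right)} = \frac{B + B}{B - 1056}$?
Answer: $\frac{782062064}{173} \approx 4.5206 \cdot 10^{6}$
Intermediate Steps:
$I{\left(B \right)} = \frac{2 B}{-1056 + B}$
$I{\left(18 \right)} + 4520590 = 2 \cdot 18 \frac{1}{-1056 + 18} + 4520590 = 2 \cdot 18 \frac{1}{-1038} + 4520590 = 2 \cdot 18 \left(- \frac{1}{1038}\right) + 4520590 = - \frac{6}{173} + 4520590 = \frac{782062064}{173}$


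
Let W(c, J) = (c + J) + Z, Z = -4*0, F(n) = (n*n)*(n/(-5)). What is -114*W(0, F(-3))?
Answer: -3078/5 ≈ -615.60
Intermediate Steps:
F(n) = -n**3/5 (F(n) = n**2*(n*(-1/5)) = n**2*(-n/5) = -n**3/5)
Z = 0
W(c, J) = J + c (W(c, J) = (c + J) + 0 = (J + c) + 0 = J + c)
-114*W(0, F(-3)) = -114*(-1/5*(-3)**3 + 0) = -114*(-1/5*(-27) + 0) = -114*(27/5 + 0) = -114*27/5 = -3078/5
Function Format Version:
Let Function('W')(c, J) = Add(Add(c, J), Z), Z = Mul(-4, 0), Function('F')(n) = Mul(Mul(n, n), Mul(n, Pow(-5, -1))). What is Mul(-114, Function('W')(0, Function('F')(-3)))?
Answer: Rational(-3078, 5) ≈ -615.60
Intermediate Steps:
Function('F')(n) = Mul(Rational(-1, 5), Pow(n, 3)) (Function('F')(n) = Mul(Pow(n, 2), Mul(n, Rational(-1, 5))) = Mul(Pow(n, 2), Mul(Rational(-1, 5), n)) = Mul(Rational(-1, 5), Pow(n, 3)))
Z = 0
Function('W')(c, J) = Add(J, c) (Function('W')(c, J) = Add(Add(c, J), 0) = Add(Add(J, c), 0) = Add(J, c))
Mul(-114, Function('W')(0, Function('F')(-3))) = Mul(-114, Add(Mul(Rational(-1, 5), Pow(-3, 3)), 0)) = Mul(-114, Add(Mul(Rational(-1, 5), -27), 0)) = Mul(-114, Add(Rational(27, 5), 0)) = Mul(-114, Rational(27, 5)) = Rational(-3078, 5)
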